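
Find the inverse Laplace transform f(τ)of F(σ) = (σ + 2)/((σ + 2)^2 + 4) exp(-2*τ)*cos(2*τ)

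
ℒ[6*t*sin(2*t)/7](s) 24*s/(7*(s^2 + 4)^2)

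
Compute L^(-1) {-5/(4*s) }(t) -5/4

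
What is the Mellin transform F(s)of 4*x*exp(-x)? 4*gamma(s+1)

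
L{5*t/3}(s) 5/(3*s^2)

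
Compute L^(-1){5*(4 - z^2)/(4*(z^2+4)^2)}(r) -5*r*cos(2*r)/4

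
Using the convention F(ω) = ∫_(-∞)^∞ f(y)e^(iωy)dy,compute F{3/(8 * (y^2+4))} 3 * pi * exp(-2 * Abs(ω))/16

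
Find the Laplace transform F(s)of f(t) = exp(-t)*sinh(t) 1/(s*(s + 2))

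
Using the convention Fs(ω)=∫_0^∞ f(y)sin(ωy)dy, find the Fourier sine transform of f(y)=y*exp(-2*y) 4*ω/(ω^2 + 4)^2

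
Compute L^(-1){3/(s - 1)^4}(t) t^3*exp(t)/2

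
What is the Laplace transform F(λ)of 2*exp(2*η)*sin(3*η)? 6/((λ - 2)^2 + 9)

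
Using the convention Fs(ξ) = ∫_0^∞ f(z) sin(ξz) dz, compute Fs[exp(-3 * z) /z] atan(ξ/3) 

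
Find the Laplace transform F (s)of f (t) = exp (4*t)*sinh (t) 1/ ( (s - 4)^2 - 1)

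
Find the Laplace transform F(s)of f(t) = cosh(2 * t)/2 s/(2 * (s^2 - 4))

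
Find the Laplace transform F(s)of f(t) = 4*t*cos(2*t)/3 4*(s^2 - 4)/(3*(s^2 + 4)^2)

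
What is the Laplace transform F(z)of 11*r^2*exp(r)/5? 22/(5*(z - 1)^3)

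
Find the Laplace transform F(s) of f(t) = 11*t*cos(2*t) 11*(s^2 - 4) /(s^2 + 4) ^2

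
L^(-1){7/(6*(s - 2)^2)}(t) 7*t*exp(2*t)/6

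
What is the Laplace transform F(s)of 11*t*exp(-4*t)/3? 11/(3*(s + 4)^2)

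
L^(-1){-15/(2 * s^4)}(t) -5 * t^3/4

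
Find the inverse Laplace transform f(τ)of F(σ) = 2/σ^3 τ^2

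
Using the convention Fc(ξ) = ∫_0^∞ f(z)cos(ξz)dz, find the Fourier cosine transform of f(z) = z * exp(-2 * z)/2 (4 - ξ^2)/(2 * (ξ^2 + 4)^2)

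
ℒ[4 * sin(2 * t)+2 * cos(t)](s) 8/(s^2+4)+2 * s/(s^2+1)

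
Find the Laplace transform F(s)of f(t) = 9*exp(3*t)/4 9/(4*(s - 3))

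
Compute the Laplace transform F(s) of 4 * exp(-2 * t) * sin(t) 4/((s + 2) ^2 + 1) 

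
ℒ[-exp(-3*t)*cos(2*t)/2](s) (-s - 3)/(2*((s + 3)^2 + 4))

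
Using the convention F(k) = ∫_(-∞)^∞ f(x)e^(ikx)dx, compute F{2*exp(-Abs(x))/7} 4/(7*(k^2 + 1))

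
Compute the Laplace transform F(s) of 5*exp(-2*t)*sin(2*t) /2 5/((s+2) ^2+4) 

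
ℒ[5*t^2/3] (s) 10/(3*s^3)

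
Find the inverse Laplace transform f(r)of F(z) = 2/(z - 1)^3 r^2 * exp(r)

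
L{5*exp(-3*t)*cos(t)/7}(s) 5*(s + 3)/(7*((s + 3)^2 + 1))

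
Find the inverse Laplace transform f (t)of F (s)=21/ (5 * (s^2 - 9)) 7 * sinh (3 * t)/5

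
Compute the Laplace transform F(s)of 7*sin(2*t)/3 14/(3*(s^2 + 4))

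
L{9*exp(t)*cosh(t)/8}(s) 9*(s - 1)/(8*s*(s - 2))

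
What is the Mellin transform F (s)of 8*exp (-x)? 8*gamma (s)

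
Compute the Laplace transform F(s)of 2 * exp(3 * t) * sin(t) 2/((s - 3)^2 + 1)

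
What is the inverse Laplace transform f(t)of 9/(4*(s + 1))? 9*exp(-t)/4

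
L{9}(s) 9/s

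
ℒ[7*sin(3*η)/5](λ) 21/(5*(λ^2+9))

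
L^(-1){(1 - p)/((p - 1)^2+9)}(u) -exp(u)*cos(3*u)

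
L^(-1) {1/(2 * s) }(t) 1/2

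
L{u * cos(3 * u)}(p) (p^2 - 9)/(p^2 + 9)^2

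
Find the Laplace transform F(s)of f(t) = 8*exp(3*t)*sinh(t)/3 8/(3*((s - 3)^2 - 1))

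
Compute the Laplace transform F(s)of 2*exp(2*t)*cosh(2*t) 2*(s - 2)/(s*(s - 4))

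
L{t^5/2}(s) 60/s^6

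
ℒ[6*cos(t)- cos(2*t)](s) 6*s/(s^2 + 1)- s/(s^2 + 4)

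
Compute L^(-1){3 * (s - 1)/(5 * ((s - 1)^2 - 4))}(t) 3 * exp(t) * cosh(2 * t)/5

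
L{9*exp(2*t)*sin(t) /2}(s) 9/(2*((s - 2) ^2 + 1) ) 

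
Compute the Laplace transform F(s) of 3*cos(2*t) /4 3*s/(4*(s^2 + 4) ) 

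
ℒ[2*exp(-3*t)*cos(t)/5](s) 2*(s + 3)/(5*((s + 3)^2 + 1))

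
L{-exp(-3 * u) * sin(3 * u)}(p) -3/((p + 3)^2 + 9)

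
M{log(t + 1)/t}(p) -pi * csc(pi * p)/(p - 1)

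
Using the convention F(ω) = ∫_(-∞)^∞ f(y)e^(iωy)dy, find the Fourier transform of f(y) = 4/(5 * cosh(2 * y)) 2 * pi/(5 * cosh(pi * ω/4))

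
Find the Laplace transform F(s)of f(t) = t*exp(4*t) (s - 4)^(-2)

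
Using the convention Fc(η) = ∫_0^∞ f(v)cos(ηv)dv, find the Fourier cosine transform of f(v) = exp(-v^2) sqrt(pi)*exp(-η^2/4)/2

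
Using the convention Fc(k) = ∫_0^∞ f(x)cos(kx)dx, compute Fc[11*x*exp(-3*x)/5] 11*(9 - k^2)/(5*(k^2 + 9)^2)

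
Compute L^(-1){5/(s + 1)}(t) 5 * exp(-t)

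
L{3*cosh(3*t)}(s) 3*s/(s^2 - 9)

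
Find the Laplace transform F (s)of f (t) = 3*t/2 3/ (2*s^2)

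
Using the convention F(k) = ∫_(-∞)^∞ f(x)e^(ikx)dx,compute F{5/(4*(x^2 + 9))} 5*pi*exp(-3*Abs(k))/12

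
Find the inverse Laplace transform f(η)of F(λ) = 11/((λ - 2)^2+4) 11*exp(2*η)*sin(2*η)/2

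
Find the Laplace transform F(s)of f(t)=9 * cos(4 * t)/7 9 * s/(7 * (s^2 + 16))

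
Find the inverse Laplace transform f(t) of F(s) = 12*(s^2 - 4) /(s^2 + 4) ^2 12*t*cos(2*t) 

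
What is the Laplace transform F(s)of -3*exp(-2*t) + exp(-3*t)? 1/(s + 3) - 3/(s + 2)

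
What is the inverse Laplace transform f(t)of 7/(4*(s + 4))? 7*exp(-4*t)/4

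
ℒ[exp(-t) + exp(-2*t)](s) 1/(s + 1) + 1/(s + 2)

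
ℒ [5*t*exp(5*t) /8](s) 5/(8*(s - 5) ^2) 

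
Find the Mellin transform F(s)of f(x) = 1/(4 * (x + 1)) pi * csc(pi * s)/4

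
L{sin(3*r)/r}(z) atan(3/z)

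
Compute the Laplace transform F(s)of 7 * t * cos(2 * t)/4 7 * (s^2 - 4)/(4 * (s^2 + 4)^2)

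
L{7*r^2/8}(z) 7/(4*z^3)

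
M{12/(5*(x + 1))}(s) 12*pi*csc(pi*s)/5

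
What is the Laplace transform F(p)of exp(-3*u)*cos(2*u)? (p + 3)/((p + 3)^2 + 4)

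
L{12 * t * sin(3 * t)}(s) 72 * s/(s^2+9)^2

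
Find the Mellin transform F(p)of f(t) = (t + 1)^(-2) (-pi*p + pi)/sin(pi*p)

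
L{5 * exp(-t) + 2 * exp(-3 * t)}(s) 2/(s + 3) + 5/(s + 1)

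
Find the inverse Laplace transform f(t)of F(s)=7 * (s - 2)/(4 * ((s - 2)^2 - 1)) 7 * exp(2 * t) * cosh(t)/4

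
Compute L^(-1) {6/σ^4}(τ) τ^3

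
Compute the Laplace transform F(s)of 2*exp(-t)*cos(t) 2*(s + 1)/((s + 1)^2 + 1)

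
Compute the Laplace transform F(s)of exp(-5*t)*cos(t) (s + 5)/((s + 5)^2 + 1)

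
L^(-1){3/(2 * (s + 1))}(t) 3 * exp(-t)/2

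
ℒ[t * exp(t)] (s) (s - 1)^(-2)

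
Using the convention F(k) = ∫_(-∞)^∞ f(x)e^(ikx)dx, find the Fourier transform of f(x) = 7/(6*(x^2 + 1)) 7*pi*exp(-Abs(k))/6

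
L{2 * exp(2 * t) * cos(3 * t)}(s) 2 * (s - 2)/((s - 2)^2 + 9)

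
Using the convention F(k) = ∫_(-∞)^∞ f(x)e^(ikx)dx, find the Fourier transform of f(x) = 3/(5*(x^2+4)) 3*pi*exp(-2*Abs(k))/10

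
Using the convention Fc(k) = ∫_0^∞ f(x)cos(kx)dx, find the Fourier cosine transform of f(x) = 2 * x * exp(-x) 2 * (1 - k^2)/(k^2 + 1)^2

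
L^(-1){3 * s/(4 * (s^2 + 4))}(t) 3 * cos(2 * t)/4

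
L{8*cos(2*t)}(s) 8*s/(s^2 + 4)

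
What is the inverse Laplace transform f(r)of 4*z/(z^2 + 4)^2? r*sin(2*r)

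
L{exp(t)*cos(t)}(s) (s - 1)/((s - 1)^2 + 1)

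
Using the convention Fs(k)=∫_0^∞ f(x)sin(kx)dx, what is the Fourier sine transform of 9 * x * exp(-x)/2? 9 * k/(k^2 + 1)^2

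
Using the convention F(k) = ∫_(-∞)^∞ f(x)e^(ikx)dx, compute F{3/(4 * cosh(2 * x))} 3 * pi/(8 * cosh(pi * k/4))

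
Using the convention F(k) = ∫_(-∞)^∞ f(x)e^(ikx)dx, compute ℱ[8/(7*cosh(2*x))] 4*pi/(7*cosh(pi*k/4))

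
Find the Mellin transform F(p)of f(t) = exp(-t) gamma(p)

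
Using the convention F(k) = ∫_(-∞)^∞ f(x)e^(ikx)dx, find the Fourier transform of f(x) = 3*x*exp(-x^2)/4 3*I*sqrt(pi)*k*exp(-k^2/4)/8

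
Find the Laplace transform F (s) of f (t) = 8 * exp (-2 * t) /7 8/ (7 * (s + 2) ) 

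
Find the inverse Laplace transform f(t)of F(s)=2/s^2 2*t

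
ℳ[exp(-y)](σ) gamma(σ)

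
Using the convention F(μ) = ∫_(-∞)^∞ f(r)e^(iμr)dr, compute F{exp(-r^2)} sqrt(pi) * exp(-μ^2/4)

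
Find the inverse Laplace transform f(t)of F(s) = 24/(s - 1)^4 4*t^3*exp(t)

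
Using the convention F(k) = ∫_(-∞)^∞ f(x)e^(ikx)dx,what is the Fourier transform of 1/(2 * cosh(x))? pi/(2 * cosh(pi * k/2))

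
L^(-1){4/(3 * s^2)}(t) 4 * t/3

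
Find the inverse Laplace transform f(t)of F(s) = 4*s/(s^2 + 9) 4*cos(3*t)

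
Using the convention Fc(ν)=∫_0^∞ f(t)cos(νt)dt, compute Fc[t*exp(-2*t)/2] (4 - ν^2)/(2*(ν^2 + 4)^2)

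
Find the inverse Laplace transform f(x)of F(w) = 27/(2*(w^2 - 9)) 9*sinh(3*x)/2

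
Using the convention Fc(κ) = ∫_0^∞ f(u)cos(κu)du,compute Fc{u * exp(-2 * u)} (4 - κ^2)/(κ^2 + 4)^2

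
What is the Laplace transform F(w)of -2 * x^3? -12/w^4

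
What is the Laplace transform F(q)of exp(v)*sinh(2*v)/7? 2/(7*((q - 1)^2 - 4))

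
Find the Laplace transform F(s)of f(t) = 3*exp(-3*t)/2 3/(2*(s+3))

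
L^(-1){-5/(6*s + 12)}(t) -5*exp(-2*t)/6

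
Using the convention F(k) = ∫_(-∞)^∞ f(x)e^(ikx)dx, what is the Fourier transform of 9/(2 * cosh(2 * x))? 9 * pi/(4 * cosh(pi * k/4))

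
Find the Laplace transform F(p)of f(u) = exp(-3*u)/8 1/(8*(p + 3))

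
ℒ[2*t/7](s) 2/(7*s^2)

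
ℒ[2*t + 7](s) 7/s + 2/s^2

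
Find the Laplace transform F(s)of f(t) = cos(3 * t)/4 s/(4 * (s^2 + 9))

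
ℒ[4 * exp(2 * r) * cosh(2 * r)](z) 4 * (z - 2)/(z * (z - 4))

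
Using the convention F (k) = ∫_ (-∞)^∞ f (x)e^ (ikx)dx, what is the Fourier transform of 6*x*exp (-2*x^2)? 3*sqrt (2)*I*sqrt (pi)*k*exp (-k^2/8)/4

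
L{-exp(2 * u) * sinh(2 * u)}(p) -2/(p * (p - 4))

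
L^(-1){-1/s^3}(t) -t^2/2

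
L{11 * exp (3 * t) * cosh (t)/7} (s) 11 * (s - 3)/ (7 * ( (s - 3)^2 - 1))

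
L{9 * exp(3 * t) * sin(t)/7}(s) 9/(7 * ((s - 3)^2 + 1))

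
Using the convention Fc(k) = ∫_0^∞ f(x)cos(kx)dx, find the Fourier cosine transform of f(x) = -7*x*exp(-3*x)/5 7*(k^2-9)/(5*(k^2 + 9)^2)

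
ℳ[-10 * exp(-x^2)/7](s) -5 * gamma(s/2)/7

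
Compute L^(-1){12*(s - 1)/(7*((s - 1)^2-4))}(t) 12*exp(t)*cosh(2*t)/7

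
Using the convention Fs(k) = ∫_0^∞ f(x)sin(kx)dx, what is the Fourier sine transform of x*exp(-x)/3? 2*k/(3*(k^2 + 1)^2)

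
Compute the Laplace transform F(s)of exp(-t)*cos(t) (s + 1)/((s + 1)^2 + 1)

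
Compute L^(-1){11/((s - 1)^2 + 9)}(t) 11*exp(t)*sin(3*t)/3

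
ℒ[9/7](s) 9/(7*s)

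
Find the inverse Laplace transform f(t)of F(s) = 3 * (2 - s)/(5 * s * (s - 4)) -3 * exp(2 * t) * cosh(2 * t)/5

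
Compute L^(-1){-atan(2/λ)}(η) -sin(2 * η)/η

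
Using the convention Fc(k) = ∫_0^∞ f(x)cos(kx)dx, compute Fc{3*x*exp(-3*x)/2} 3*(9 - k^2)/(2*(k^2 + 9)^2)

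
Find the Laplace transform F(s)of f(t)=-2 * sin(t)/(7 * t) -2 * atan(1/s)/7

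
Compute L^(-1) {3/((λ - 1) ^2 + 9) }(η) exp(η)*sin(3*η) 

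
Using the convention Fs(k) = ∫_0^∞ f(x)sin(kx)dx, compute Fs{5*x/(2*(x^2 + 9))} 5*pi*exp(-3*k)/4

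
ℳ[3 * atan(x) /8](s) -3 * pi * sec(pi * s/2) /(16 * s) 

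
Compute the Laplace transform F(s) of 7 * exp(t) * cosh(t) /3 7 * (s - 1) /(3 * s * (s - 2) ) 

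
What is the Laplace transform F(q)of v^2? 2/q^3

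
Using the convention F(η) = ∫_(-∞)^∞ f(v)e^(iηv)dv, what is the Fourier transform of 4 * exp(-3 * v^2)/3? 4 * sqrt(3) * sqrt(pi) * exp(-η^2/12)/9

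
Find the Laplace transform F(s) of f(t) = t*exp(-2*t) (s + 2) ^(-2) 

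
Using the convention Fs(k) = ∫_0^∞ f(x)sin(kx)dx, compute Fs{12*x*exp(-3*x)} 72*k/(k^2 + 9)^2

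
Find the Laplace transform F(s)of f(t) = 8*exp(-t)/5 8/(5*(s + 1))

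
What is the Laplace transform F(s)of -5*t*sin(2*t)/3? -20*s/(3*(s^2+4)^2)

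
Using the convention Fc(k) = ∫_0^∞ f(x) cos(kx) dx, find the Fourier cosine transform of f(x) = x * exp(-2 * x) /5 (4 - k^2) /(5 * (k^2 + 4) ^2) 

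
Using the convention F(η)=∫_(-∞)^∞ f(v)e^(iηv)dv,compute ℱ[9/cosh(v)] 9*pi/cosh(pi*η/2)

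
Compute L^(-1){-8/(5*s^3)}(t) -4*t^2/5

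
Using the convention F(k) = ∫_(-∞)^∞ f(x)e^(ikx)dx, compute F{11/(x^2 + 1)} 11 * pi * exp(-Abs(k))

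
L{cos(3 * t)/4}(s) s/(4 * (s^2+9))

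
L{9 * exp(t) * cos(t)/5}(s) 9 * (s - 1)/(5 * ((s - 1)^2 + 1))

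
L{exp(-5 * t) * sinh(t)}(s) 1/((s + 5)^2 - 1)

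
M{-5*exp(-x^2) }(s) -5*gamma(s/2) /2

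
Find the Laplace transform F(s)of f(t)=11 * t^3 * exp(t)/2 33/(s - 1)^4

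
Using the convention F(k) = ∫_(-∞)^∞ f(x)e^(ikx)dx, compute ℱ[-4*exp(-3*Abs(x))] -24/(k^2 + 9)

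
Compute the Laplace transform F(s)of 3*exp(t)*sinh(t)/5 3/(5*s*(s - 2))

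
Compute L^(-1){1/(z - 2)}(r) exp(2 * r)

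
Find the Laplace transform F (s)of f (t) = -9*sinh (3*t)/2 -27/ (2*s^2 - 18)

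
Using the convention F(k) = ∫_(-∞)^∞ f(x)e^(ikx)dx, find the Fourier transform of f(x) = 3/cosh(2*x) 3*pi/(2*cosh(pi*k/4))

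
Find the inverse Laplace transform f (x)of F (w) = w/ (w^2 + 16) cos (4*x)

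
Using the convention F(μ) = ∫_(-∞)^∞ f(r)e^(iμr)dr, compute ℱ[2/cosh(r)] 2*pi/cosh(pi*μ/2)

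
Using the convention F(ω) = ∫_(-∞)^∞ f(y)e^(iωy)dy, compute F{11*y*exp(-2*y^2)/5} 11*sqrt(2)*I*sqrt(pi)*ω*exp(-ω^2/8)/40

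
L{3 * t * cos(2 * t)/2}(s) 3 * (s^2 - 4)/(2 * (s^2 + 4)^2)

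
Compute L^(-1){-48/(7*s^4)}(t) -8*t^3/7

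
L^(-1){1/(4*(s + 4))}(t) exp(-4*t)/4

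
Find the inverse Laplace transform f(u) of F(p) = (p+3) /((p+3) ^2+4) exp(-3*u)*cos(2*u) 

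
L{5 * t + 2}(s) 5/s^2 + 2/s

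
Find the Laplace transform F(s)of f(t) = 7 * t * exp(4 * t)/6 7/(6 * (s - 4)^2)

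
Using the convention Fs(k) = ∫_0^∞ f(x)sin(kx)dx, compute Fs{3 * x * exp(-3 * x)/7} 18 * k/(7 * (k^2 + 9)^2)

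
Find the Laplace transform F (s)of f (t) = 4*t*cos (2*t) 4*(s^2 - 4)/ (s^2 + 4)^2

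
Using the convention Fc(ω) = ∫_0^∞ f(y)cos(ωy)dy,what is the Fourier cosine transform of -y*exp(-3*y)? (ω^2 - 9)/(ω^2 + 9)^2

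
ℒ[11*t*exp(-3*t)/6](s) 11/(6*(s + 3)^2)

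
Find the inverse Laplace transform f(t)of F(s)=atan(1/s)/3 sin(t)/(3 * t)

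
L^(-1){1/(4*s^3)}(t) t^2/8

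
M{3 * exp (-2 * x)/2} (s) 3 * gamma (s)/ (2 * 2^s)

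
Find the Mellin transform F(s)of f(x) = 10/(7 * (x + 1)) 10 * pi * csc(pi * s)/7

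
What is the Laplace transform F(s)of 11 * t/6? 11/(6 * s^2)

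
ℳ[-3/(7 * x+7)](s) -3 * pi * csc(pi * s)/7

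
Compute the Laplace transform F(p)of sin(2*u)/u atan(2/p)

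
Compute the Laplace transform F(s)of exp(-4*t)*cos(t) (s + 4)/((s + 4)^2 + 1)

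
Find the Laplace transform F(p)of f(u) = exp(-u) 1/(p + 1)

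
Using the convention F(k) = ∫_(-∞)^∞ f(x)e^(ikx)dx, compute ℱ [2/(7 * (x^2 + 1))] 2 * pi * exp(-Abs(k))/7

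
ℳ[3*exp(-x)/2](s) 3*gamma(s)/2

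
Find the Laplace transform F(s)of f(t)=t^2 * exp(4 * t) 2/(s - 4)^3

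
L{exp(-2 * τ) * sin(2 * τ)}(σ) 2/((σ + 2)^2 + 4)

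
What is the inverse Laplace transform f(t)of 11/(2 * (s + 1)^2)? 11 * t * exp(-t)/2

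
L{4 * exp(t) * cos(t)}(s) 4 * (s - 1)/((s - 1)^2 + 1)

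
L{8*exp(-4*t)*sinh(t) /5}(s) 8/(5*((s + 4) ^2 - 1) ) 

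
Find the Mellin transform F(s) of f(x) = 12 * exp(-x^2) 6 * gamma(s/2) 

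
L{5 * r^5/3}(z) 200/z^6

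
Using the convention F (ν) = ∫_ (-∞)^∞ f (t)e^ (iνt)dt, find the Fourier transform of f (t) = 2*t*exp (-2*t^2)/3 sqrt (2)*I*sqrt (pi)*ν*exp (-ν^2/8)/12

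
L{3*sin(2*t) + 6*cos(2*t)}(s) 6*s/(s^2 + 4) + 6/(s^2 + 4)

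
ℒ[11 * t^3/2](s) 33/s^4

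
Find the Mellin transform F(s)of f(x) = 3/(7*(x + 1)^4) gamma(s)*gamma(4 - s)/14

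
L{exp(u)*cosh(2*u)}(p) (p - 1)/((p - 1)^2-4)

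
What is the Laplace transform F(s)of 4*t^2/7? 8/(7*s^3)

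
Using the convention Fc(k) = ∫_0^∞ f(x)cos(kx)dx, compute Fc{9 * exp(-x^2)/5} 9 * sqrt(pi) * exp(-k^2/4)/10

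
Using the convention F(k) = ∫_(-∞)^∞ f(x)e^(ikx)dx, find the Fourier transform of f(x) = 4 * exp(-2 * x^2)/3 2 * sqrt(2) * sqrt(pi) * exp(-k^2/8)/3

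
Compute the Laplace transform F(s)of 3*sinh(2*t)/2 3/(s^2 - 4)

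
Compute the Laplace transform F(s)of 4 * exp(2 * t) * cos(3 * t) 4 * (s - 2)/((s - 2)^2 + 9)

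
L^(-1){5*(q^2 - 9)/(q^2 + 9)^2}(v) 5*v*cos(3*v)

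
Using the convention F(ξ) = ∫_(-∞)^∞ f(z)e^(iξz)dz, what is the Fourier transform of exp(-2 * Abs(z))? 4/(ξ^2+4)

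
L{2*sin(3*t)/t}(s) 2*atan(3/s)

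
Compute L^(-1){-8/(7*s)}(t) -8/7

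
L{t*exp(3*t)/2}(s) 1/(2*(s - 3)^2)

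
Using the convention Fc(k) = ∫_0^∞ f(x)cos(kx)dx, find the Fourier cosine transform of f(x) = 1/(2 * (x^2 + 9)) pi * exp(-3 * k)/12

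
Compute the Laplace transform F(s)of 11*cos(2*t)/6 11*s/(6*(s^2 + 4))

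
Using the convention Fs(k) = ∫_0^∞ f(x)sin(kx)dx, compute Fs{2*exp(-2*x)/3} 2*k/(3*(k^2 + 4))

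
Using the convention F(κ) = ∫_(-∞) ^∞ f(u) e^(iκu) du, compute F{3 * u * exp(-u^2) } 3 * I * sqrt(pi) * κ * exp(-κ^2/4) /2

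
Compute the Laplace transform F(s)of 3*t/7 3/(7*s^2)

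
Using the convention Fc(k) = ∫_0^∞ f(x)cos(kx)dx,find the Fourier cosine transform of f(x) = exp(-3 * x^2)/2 sqrt(3) * sqrt(pi) * exp(-k^2/12)/12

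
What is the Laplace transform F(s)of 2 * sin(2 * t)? 4/(s^2 + 4)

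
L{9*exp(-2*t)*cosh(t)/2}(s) 9*(s + 2)/(2*((s + 2)^2 - 1))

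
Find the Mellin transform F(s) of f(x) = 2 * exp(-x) 2 * gamma(s) 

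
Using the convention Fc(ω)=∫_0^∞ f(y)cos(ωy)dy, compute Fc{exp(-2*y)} 2/(ω^2 + 4)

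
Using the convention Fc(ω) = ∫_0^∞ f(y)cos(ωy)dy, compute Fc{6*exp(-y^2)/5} 3*sqrt(pi)*exp(-ω^2/4)/5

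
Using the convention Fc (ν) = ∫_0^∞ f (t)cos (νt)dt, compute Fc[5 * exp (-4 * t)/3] 20/ (3 * (ν^2+16))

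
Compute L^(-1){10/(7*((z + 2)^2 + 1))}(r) 10*exp(-2*r)*sin(r)/7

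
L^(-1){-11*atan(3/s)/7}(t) -11*sin(3*t)/(7*t)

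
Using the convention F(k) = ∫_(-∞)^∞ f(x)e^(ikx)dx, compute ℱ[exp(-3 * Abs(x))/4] 3/(2 * (k^2 + 9))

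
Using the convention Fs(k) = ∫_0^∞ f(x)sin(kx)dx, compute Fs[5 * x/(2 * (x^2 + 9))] 5 * pi * exp(-3 * k)/4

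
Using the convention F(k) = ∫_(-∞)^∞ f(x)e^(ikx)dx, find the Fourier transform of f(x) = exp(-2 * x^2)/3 sqrt(2) * sqrt(pi) * exp(-k^2/8)/6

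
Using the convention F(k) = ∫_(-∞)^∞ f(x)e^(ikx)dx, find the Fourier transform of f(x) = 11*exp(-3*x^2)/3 11*sqrt(3)*sqrt(pi)*exp(-k^2/12)/9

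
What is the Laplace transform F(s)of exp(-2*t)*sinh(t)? 1/((s + 2)^2 - 1)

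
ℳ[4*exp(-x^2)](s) 2*gamma(s/2)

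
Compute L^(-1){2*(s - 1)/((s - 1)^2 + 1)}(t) 2*exp(t)*cos(t)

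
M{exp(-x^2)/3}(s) gamma(s/2)/6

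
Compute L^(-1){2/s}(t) 2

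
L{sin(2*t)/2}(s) 1/(s^2+4)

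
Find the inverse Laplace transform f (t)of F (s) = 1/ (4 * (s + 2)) exp (-2 * t)/4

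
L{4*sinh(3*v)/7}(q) 12/(7*(q^2-9))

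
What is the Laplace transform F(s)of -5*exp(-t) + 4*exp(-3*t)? 4/(s + 3) - 5/(s + 1)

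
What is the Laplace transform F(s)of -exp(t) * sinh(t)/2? -1/(2 * s * (s - 2))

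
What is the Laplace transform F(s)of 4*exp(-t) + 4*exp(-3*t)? 4/(s + 3) + 4/(s + 1)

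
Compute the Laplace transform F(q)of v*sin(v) 2*q/(q^2 + 1)^2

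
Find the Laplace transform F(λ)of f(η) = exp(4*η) 1/(λ - 4)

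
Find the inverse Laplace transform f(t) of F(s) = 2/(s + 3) 2 * exp(-3 * t) 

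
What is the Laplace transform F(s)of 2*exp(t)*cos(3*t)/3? 2*(s - 1)/(3*((s - 1)^2 + 9))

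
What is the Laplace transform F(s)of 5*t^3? 30/s^4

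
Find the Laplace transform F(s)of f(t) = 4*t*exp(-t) 4/(s+1)^2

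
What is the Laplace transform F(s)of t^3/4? 3/(2 * s^4)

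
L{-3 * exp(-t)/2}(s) -3/(2 * s + 2)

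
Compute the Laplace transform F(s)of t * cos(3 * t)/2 (s^2 - 9)/(2 * (s^2 + 9)^2)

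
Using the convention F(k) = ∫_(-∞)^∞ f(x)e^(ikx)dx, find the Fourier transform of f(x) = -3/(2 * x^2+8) -3 * pi * exp(-2 * Abs(k))/4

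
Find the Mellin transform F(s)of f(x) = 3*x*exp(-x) 3*gamma(s + 1)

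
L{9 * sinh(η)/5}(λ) 9/(5 * (λ^2-1))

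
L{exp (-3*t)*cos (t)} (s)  (s+3)/ ( (s+3)^2+1)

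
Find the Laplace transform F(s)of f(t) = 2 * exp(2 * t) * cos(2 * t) 2 * (s - 2)/((s - 2)^2+4)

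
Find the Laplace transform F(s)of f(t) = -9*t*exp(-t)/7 -9/(7*(s + 1)^2)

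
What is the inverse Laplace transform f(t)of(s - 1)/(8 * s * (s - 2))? exp(t) * cosh(t)/8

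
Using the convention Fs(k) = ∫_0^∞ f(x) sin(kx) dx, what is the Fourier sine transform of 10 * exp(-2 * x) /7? 10 * k/(7 * (k^2 + 4) ) 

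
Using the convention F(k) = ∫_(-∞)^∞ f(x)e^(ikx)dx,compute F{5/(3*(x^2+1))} 5*pi*exp(-Abs(k))/3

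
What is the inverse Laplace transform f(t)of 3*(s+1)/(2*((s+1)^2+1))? 3*exp(-t)*cos(t)/2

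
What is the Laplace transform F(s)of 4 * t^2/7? 8/(7 * s^3)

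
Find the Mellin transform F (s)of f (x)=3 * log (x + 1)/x -3 * pi * csc (pi * s)/ (s - 1)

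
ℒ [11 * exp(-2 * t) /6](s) 11/(6 * (s+2) ) 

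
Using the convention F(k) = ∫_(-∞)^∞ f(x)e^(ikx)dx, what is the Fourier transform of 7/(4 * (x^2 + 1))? 7 * pi * exp(-Abs(k))/4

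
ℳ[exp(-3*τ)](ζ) gamma(ζ)/3^ζ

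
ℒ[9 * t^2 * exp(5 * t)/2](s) 9/(s - 5)^3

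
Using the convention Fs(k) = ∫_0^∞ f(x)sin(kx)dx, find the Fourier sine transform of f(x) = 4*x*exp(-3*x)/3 8*k/(k^2 + 9)^2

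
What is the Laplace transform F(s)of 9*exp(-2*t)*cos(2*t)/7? 9*(s + 2)/(7*((s + 2)^2 + 4))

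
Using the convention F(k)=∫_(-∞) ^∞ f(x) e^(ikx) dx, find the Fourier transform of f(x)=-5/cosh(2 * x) -5 * pi/(2 * cosh(pi * k/4) ) 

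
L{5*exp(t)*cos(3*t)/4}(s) 5*(s - 1)/(4*((s - 1)^2 + 9))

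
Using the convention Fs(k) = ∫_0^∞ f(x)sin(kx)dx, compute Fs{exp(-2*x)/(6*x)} atan(k/2)/6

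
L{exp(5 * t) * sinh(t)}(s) 1/((s - 5)^2 - 1)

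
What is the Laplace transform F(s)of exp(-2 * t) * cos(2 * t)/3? (s+2)/(3 * ((s+2)^2+4))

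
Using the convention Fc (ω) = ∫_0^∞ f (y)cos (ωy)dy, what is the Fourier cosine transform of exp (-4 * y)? 4/ (ω^2 + 16)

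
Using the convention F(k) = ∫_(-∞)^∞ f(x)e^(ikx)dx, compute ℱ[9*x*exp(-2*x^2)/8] 9*sqrt(2)*I*sqrt(pi)*k*exp(-k^2/8)/64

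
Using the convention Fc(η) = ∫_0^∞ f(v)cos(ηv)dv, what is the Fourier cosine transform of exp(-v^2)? sqrt(pi) * exp(-η^2/4)/2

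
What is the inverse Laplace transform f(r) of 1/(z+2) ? exp(-2 * r) 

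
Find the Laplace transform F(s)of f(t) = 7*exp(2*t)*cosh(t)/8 7*(s - 2)/(8*((s - 2)^2 - 1))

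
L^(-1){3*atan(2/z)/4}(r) 3*sin(2*r)/(4*r)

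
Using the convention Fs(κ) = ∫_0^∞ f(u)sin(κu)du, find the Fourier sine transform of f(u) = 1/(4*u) pi/8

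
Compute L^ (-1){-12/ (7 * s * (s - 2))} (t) -12 * exp (t) * sinh (t)/7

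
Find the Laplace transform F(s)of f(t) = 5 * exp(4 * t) 5/(s - 4)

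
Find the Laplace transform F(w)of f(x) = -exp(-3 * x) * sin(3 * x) -3/((w+3)^2+9)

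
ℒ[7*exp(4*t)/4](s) 7/(4*(s - 4))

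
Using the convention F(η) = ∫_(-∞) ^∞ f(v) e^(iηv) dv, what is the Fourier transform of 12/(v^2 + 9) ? 4*pi*exp(-3*Abs(η) ) 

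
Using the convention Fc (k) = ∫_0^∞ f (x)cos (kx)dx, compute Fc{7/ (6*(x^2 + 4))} 7*pi*exp (-2*k)/24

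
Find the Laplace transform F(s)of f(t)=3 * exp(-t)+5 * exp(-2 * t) 3/(s+1)+5/(s+2)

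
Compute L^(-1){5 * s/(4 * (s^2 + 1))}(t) 5 * cos(t)/4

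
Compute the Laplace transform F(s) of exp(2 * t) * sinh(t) 1/((s - 2) ^2 - 1) 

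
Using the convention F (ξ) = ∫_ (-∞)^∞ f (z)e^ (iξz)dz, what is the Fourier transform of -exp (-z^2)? -sqrt (pi)*exp (-ξ^2/4)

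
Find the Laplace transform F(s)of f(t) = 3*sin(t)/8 3/(8*(s^2 + 1))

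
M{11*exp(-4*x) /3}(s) 11*gamma(s) /(3*4^s) 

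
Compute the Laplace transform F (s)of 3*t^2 6/s^3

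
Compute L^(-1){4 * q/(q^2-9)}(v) 4 * cosh(3 * v)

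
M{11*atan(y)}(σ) -11*pi*sec(pi*σ/2)/(2*σ)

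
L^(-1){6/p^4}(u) u^3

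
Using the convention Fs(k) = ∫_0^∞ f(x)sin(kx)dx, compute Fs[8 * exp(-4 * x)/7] 8 * k/(7 * (k^2 + 16))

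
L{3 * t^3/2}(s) 9/s^4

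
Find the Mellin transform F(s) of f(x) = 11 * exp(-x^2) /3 11 * gamma(s/2) /6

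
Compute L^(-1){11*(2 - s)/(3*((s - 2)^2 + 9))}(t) -11*exp(2*t)*cos(3*t)/3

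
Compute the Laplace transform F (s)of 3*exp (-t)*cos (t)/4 3*(s + 1)/ (4*( (s + 1)^2 + 1))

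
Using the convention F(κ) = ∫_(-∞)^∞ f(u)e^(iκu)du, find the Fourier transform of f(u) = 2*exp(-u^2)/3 2*sqrt(pi)*exp(-κ^2/4)/3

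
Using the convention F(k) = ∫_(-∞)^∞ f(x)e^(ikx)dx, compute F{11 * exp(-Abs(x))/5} 22/(5 * (k^2 + 1))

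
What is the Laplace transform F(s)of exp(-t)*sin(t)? 1/((s + 1)^2 + 1)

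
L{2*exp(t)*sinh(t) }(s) 2/(s*(s - 2) ) 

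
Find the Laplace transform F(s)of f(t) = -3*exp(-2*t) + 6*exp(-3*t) 6/(s + 3) - 3/(s + 2)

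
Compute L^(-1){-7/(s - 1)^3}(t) -7*t^2*exp(t)/2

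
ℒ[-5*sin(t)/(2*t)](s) -5*atan(1/s)/2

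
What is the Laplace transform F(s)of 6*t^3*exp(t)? 36/(s - 1)^4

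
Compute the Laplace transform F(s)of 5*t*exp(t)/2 5/(2*(s - 1)^2)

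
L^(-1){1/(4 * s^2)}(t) t/4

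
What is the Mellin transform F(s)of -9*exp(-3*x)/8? -3^(2 - s)*gamma(s)/8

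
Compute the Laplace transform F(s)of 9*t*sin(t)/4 9*s/(2*(s^2 + 1)^2)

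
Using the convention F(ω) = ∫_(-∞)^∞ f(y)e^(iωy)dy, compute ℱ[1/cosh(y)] pi/cosh(pi*ω/2)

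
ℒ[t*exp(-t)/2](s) 1/(2*(s + 1)^2)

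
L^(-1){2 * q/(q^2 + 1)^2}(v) v * sin(v)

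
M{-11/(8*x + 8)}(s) -11*pi*csc(pi*s)/8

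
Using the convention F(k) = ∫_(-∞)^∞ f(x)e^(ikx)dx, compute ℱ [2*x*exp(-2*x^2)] sqrt(2)*I*sqrt(pi)*k*exp(-k^2/8)/4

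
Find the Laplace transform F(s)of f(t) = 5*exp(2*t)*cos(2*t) 5*(s - 2)/((s - 2)^2 + 4)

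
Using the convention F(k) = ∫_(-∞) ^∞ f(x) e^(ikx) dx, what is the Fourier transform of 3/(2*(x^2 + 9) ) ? pi*exp(-3*Abs(k) ) /2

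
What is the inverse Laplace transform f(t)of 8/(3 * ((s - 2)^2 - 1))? 8 * exp(2 * t) * sinh(t)/3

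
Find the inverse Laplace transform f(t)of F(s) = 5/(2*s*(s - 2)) 5*exp(t)*sinh(t)/2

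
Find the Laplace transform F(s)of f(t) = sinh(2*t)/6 1/(3*(s^2 - 4))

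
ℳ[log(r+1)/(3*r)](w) -pi*csc(pi*w)/(3*w - 3)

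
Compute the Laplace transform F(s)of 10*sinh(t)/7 10/(7*(s^2 - 1))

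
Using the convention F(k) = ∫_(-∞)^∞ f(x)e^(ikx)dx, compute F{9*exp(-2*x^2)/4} 9*sqrt(2)*sqrt(pi)*exp(-k^2/8)/8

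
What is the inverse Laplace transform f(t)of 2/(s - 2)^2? 2*t*exp(2*t)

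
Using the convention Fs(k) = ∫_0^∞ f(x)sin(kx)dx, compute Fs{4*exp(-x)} 4*k/(k^2 + 1)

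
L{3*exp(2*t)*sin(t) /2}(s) 3/(2*((s - 2) ^2 + 1) ) 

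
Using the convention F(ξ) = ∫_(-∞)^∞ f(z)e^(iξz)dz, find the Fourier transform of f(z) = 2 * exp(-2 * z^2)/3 sqrt(2) * sqrt(pi) * exp(-ξ^2/8)/3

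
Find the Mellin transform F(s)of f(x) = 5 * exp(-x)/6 5 * gamma(s)/6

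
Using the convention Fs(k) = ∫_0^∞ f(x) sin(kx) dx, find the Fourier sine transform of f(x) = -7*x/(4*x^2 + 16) -7*pi*exp(-2*k) /8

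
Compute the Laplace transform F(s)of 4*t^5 480/s^6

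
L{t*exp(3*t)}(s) (s - 3)^(-2)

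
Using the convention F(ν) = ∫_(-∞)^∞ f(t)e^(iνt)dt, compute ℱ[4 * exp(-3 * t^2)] 4 * sqrt(3) * sqrt(pi) * exp(-ν^2/12)/3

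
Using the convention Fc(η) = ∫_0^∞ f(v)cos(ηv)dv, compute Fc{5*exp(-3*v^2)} 5*sqrt(3)*sqrt(pi)*exp(-η^2/12)/6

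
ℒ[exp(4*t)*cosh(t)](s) (s - 4)/((s - 4)^2 - 1)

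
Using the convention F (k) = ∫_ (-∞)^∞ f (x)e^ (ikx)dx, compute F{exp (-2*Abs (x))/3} 4/ (3*(k^2 + 4))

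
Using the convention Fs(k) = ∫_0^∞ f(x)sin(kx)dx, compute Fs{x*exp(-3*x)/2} 3*k/(k^2 + 9)^2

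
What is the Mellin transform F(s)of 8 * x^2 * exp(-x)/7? 8 * gamma(s+2)/7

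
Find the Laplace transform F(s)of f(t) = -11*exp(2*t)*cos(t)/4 11*(2 - s)/(4*((s - 2)^2 + 1))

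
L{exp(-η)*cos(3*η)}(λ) (λ + 1)/((λ + 1)^2 + 9)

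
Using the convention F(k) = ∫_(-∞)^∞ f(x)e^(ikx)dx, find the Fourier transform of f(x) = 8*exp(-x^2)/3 8*sqrt(pi)*exp(-k^2/4)/3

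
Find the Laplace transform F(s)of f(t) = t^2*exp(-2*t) 2/(s + 2)^3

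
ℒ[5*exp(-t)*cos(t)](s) 5*(s + 1) /((s + 1) ^2 + 1) 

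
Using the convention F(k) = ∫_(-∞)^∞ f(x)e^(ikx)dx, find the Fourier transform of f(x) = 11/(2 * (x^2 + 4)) 11 * pi * exp(-2 * Abs(k))/4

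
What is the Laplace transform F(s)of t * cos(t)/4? (s^2-1)/(4 * (s^2+1)^2)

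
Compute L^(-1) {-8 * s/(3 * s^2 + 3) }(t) -8 * cos(t) /3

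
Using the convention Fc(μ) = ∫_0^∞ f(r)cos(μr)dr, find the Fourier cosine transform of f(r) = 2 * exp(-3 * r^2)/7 sqrt(3) * sqrt(pi) * exp(-μ^2/12)/21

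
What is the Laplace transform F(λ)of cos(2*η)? λ/(λ^2 + 4)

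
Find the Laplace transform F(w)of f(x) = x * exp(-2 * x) (w+2)^(-2)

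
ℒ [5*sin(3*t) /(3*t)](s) 5*atan(3/s) /3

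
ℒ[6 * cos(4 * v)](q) 6 * q/(q^2 + 16)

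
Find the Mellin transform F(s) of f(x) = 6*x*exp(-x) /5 6*gamma(s + 1) /5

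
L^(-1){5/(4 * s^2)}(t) 5 * t/4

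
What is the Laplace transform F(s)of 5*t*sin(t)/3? 10*s/(3*(s^2 + 1)^2)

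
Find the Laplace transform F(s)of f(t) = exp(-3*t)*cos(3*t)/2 (s + 3)/(2*((s + 3)^2 + 9))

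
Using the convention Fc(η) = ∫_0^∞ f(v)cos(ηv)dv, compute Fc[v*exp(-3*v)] (9 - η^2)/(η^2 + 9)^2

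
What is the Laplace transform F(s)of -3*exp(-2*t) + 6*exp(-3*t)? 6/(s + 3) - 3/(s + 2)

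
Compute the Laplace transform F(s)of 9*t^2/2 9/s^3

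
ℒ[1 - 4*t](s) 1/s - 4/s^2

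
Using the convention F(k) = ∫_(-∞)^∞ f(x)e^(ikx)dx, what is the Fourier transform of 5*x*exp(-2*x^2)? 5*sqrt(2)*I*sqrt(pi)*k*exp(-k^2/8)/8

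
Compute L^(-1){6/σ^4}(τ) τ^3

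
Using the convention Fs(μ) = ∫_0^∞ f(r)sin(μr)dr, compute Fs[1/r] pi/2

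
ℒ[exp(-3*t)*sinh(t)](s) 1/((s + 3)^2 - 1)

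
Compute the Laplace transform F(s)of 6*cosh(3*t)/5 6*s/(5*(s^2 - 9))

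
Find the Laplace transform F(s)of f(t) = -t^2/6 -1/(3 * s^3)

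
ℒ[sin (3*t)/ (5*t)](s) atan (3/s)/5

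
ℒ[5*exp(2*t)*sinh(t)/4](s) 5/(4*((s - 2)^2-1))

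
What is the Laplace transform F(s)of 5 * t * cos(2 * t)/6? 5 * (s^2 - 4)/(6 * (s^2 + 4)^2)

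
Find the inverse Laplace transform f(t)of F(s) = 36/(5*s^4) 6*t^3/5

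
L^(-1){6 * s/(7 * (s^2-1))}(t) 6 * cosh(t)/7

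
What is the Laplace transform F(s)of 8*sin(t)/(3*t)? 8*atan(1/s)/3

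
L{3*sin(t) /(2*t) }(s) 3*atan(1/s) /2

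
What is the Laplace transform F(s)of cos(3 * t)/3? s/(3 * (s^2 + 9))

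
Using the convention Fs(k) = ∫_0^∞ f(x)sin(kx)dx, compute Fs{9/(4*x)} 9*pi/8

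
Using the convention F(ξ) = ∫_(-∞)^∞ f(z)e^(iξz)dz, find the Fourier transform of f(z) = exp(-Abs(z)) 2/(ξ^2 + 1)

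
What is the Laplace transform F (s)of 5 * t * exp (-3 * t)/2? 5/ (2 * (s + 3)^2)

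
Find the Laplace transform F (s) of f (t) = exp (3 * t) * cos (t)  (s - 3) / ( (s - 3) ^2 + 1) 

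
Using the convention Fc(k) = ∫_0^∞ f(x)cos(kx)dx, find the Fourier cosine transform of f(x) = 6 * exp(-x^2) 3 * sqrt(pi) * exp(-k^2/4)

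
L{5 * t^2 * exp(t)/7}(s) 10/(7 * (s - 1)^3)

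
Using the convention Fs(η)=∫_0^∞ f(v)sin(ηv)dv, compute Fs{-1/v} -pi/2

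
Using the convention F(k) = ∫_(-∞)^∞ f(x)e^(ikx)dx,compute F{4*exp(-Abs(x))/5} 8/(5*(k^2+1))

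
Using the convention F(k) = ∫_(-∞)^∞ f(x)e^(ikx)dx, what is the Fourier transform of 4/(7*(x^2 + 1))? 4*pi*exp(-Abs(k))/7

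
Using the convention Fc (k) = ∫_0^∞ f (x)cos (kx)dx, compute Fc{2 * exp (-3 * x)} 6/ (k^2 + 9)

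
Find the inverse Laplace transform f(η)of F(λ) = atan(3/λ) sin(3*η)/η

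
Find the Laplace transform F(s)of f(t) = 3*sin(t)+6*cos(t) 6*s/(s^2+1)+3/(s^2+1)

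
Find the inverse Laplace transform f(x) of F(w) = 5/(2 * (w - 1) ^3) 5 * x^2 * exp(x) /4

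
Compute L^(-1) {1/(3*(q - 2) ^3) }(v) v^2*exp(2*v) /6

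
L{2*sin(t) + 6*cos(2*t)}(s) 6*s/(s^2 + 4) + 2/(s^2 + 1)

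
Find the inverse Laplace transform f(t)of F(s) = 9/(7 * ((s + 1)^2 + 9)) 3 * exp(-t) * sin(3 * t)/7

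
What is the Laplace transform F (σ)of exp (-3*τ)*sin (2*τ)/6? 1/ (3*( (σ + 3)^2 + 4))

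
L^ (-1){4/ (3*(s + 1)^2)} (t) 4*t*exp (-t)/3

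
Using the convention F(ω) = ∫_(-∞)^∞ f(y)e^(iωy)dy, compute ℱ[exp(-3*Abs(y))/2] 3/(ω^2 + 9)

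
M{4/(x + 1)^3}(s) 2 * pi * (s - 2) * (s - 1)/sin(pi * s)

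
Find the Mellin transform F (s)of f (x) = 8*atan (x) -4*pi*sec (pi*s/2)/s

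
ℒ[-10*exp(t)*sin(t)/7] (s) -10/(7*(s - 1)^2 + 7)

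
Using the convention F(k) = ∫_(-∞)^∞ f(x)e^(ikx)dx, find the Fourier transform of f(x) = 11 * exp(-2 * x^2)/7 11 * sqrt(2) * sqrt(pi) * exp(-k^2/8)/14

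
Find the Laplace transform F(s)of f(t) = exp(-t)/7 1/(7*(s + 1))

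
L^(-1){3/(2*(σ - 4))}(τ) 3*exp(4*τ)/2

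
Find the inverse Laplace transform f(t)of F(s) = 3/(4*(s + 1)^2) 3*t*exp(-t)/4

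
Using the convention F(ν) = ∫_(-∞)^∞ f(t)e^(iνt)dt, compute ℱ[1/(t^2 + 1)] pi*exp(-Abs(ν))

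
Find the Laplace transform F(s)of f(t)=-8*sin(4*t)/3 -32/(3*s^2 + 48)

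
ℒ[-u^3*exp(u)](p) -6/(p - 1)^4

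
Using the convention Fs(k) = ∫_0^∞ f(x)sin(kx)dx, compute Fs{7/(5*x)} 7*pi/10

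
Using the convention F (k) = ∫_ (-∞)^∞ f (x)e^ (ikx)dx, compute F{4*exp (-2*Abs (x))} 16/ (k^2 + 4)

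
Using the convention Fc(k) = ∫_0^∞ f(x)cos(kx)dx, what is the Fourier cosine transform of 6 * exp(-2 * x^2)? 3 * sqrt(2) * sqrt(pi) * exp(-k^2/8)/2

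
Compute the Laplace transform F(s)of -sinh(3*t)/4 -3/(4*s^2 - 36)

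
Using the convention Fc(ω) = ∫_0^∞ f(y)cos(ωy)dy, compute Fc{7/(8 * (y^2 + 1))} 7 * pi * exp(-ω)/16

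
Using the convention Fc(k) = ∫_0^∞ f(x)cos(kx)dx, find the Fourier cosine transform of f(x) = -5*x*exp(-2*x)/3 5*(k^2 - 4)/(3*(k^2+4)^2)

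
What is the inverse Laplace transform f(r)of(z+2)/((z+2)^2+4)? exp(-2*r)*cos(2*r)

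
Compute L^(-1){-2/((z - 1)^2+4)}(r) -exp(r)*sin(2*r)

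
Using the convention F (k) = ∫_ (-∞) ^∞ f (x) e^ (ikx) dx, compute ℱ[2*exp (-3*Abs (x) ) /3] 4/ (k^2 + 9) 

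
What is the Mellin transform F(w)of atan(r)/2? -pi*sec(pi*w/2)/(4*w)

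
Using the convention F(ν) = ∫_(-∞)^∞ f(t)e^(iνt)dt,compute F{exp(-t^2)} sqrt(pi)*exp(-ν^2/4)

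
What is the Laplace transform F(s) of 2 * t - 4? 2/s^2 - 4/s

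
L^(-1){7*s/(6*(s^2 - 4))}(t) 7*cosh(2*t)/6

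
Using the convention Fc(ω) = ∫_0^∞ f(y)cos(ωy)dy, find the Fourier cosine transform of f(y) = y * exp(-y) (1 - ω^2)/(ω^2 + 1)^2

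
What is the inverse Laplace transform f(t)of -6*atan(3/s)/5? -6*sin(3*t)/(5*t)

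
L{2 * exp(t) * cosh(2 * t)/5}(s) 2 * (s - 1)/(5 * ((s - 1)^2 - 4))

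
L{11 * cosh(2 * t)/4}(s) 11 * s/(4 * (s^2 - 4))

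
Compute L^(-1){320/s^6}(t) 8*t^5/3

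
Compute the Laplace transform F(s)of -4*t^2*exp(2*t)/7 -8/(7*(s - 2)^3)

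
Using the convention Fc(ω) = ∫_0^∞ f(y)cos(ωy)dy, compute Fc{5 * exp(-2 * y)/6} 5/(3 * (ω^2 + 4))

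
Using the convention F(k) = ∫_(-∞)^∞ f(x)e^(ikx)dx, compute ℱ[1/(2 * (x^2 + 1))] pi * exp(-Abs(k))/2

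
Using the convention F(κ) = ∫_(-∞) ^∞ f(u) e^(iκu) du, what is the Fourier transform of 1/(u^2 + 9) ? pi*exp(-3*Abs(κ) ) /3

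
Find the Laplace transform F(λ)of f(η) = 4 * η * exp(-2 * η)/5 4/(5 * (λ + 2)^2)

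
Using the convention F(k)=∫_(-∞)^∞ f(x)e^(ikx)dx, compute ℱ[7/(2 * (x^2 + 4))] 7 * pi * exp(-2 * Abs(k))/4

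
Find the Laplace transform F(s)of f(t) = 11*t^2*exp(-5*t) 22/(s + 5)^3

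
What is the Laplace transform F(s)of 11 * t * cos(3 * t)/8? 11 * (s^2 - 9)/(8 * (s^2 + 9)^2)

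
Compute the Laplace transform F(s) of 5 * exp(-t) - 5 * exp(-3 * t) 5/(s + 1) - 5/(s + 3) 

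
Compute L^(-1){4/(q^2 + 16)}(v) sin(4 * v)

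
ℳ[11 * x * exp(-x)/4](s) 11 * gamma(s + 1)/4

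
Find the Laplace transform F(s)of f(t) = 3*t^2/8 3/(4*s^3)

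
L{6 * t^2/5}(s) 12/(5 * s^3) 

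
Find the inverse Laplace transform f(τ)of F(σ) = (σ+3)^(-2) τ * exp(-3 * τ)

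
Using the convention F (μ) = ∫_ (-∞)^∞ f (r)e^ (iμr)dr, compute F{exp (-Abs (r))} 2/ (μ^2 + 1)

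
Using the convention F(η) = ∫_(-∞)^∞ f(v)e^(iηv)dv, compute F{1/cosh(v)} pi/cosh(pi*η/2)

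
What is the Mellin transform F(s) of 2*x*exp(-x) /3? 2*gamma(s + 1) /3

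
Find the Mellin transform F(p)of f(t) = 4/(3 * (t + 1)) 4 * pi * csc(pi * p)/3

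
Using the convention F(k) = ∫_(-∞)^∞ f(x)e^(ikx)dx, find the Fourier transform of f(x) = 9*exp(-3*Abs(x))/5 54/(5*(k^2 + 9))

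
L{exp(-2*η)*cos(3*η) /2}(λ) (λ + 2) /(2*((λ + 2) ^2 + 9) ) 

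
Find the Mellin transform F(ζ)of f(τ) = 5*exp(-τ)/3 5*gamma(ζ)/3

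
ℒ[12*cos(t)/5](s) 12*s/(5*(s^2 + 1))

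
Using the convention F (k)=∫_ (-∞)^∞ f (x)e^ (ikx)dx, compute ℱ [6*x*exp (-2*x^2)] 3*sqrt (2)*I*sqrt (pi)*k*exp (-k^2/8)/4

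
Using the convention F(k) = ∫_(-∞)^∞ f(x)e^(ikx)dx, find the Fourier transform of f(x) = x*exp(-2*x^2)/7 sqrt(2)*I*sqrt(pi)*k*exp(-k^2/8)/56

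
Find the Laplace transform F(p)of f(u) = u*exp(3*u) (p - 3)^(-2)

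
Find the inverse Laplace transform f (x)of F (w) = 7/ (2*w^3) 7*x^2/4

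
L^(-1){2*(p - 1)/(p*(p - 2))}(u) 2*exp(u)*cosh(u)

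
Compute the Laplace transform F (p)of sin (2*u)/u atan (2/p)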